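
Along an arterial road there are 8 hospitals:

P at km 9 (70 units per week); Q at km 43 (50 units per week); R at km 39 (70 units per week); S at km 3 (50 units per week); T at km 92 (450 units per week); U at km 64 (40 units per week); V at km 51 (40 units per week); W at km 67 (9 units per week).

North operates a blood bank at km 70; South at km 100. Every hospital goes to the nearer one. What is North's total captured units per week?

329

The indifferent point is the midpoint (70+100)/2 = 85; hospitals left of it (closer to North at 70) go to North, those right go to South.
  S at 3 (w=50) → North
  P at 9 (w=70) → North
  R at 39 (w=70) → North
  Q at 43 (w=50) → North
  V at 51 (w=40) → North
  U at 64 (w=40) → North
  W at 67 (w=9) → North
  T at 92 (w=450) → South
North captures 329; South captures 450.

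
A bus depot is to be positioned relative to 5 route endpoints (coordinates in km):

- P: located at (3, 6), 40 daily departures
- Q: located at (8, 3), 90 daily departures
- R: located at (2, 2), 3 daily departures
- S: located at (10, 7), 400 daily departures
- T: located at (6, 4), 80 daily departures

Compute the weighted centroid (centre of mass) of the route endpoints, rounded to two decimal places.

The minimiser of Σwᵢ‖p−pᵢ‖² is the weighted centroid p* = (Σwᵢpᵢ)/(Σwᵢ).
Σwᵢ = 613.
Σwᵢxᵢ = 40·3 + 90·8 + 3·2 + 400·10 + 80·6 = 5326.
Σwᵢyᵢ = 40·6 + 90·3 + 3·2 + 400·7 + 80·4 = 3636.
x* = 5326/613 = 8.69, y* = 3636/613 = 5.93.

(8.69, 5.93)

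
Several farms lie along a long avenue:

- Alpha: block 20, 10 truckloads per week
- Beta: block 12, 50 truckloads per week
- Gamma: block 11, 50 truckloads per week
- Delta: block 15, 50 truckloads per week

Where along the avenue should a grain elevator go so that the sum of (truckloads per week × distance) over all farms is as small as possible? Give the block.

x = 12

For a sum of weighted absolute distances on a line, the optimum is the weighted median (not the mean). Total weight W = 160; half-weight = 80.
Sort by position and accumulate weight:
  block 11 (Gamma, w=50) → cum 50
  block 12 (Beta, w=50) → cum 100  ≥ 80 → median here
  block 15 (Delta, w=50) → cum 150
  block 20 (Alpha, w=10) → cum 160
Optimal location: block 12.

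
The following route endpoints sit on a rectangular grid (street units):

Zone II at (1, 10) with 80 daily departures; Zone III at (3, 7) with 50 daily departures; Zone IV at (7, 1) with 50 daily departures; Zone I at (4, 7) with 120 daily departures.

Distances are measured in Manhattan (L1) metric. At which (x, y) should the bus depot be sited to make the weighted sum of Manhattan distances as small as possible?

Manhattan distance separates: Σwᵢ(|x−xᵢ|+|y−yᵢ|) = Σwᵢ|x−xᵢ| + Σwᵢ|y−yᵢ|, so x and y are optimised independently as 1-D weighted medians.
Total weight W = 300; half = 150.
x-coordinate, sorted with cumulative weight:
  x=1 (Zone II, w=80) cum 80
  x=3 (Zone III, w=50) cum 130
  x=4 (Zone I, w=120) cum 250  ← median
  x=7 (Zone IV, w=50) cum 300
⇒ x* = 4
y-coordinate, sorted with cumulative weight:
  y=1 (Zone IV, w=50) cum 50
  y=7 (Zone III, w=50) cum 100
  y=7 (Zone I, w=120) cum 220  ← median
  y=10 (Zone II, w=80) cum 300
⇒ y* = 7

(4, 7)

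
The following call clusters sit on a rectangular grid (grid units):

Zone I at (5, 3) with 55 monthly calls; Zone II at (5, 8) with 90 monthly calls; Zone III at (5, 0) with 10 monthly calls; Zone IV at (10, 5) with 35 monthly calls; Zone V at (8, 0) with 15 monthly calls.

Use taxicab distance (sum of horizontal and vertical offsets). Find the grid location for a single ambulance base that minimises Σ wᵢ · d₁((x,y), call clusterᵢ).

(5, 5)

Manhattan distance separates: Σwᵢ(|x−xᵢ|+|y−yᵢ|) = Σwᵢ|x−xᵢ| + Σwᵢ|y−yᵢ|, so x and y are optimised independently as 1-D weighted medians.
Total weight W = 205; half = 102.5.
x-coordinate, sorted with cumulative weight:
  x=5 (Zone I, w=55) cum 55
  x=5 (Zone II, w=90) cum 145  ← median
  x=5 (Zone III, w=10) cum 155
  x=8 (Zone V, w=15) cum 170
  x=10 (Zone IV, w=35) cum 205
⇒ x* = 5
y-coordinate, sorted with cumulative weight:
  y=0 (Zone III, w=10) cum 10
  y=0 (Zone V, w=15) cum 25
  y=3 (Zone I, w=55) cum 80
  y=5 (Zone IV, w=35) cum 115  ← median
  y=8 (Zone II, w=90) cum 205
⇒ y* = 5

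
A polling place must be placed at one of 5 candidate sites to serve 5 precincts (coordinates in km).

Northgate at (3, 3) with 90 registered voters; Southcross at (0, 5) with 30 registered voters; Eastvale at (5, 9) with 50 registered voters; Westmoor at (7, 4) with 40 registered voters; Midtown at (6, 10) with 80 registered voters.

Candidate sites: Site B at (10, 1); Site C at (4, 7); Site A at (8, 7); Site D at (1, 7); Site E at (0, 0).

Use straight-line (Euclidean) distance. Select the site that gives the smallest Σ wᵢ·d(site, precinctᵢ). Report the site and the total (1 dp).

Total weighted distance at each candidate:
  Site B (10, 1): total = 2407.6
  Site C (4, 7): total = 1075.2
  Site A (8, 7): total = 1418.9
  Site D (1, 7): total = 1428.0
  Site E (0, 0): total = 2302.1
Minimum is at Site C with total 1075.2 km.

Site C, total 1075.2 km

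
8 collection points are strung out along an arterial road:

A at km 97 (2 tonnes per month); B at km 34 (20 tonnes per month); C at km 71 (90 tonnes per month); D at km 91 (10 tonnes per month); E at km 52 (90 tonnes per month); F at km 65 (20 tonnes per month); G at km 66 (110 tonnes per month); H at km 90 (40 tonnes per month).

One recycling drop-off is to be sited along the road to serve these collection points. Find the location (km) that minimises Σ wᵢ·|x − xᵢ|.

For a sum of weighted absolute distances on a line, the optimum is the weighted median (not the mean). Total weight W = 382; half-weight = 191.
Sort by position and accumulate weight:
  km 34 (B, w=20) → cum 20
  km 52 (E, w=90) → cum 110
  km 65 (F, w=20) → cum 130
  km 66 (G, w=110) → cum 240  ≥ 191 → median here
  km 71 (C, w=90) → cum 330
  km 90 (H, w=40) → cum 370
  km 91 (D, w=10) → cum 380
  km 97 (A, w=2) → cum 382
Optimal location: km 66.

x = 66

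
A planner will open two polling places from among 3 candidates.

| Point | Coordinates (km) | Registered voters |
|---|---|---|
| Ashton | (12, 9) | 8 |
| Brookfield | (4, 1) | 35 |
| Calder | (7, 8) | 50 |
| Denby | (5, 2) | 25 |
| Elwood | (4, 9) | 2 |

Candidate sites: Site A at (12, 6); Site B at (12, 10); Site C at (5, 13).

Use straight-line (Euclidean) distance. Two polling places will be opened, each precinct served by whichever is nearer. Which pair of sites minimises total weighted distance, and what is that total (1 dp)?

Evaluate every pair (each demand assigned to the nearer of the two):
  {Site A, Site B}: total = 825.1
  {Site A, Site C}: total = 833.3
  {Site B, Site C}: total = 972.7
Best pair: {Site A, Site B} with total 825.1.

{Site A, Site B}, total 825.1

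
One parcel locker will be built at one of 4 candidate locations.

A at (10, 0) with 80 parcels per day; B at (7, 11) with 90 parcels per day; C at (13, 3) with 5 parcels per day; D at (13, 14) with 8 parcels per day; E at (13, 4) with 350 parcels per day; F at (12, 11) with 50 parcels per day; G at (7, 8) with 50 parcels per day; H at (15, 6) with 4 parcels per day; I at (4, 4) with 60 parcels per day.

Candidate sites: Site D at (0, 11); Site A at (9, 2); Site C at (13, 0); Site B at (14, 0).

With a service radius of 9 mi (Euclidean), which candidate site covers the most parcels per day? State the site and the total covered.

Coverage radius r = 9 mi; a point is covered iff (Δx)²+(Δy)² ≤ 9² = 81.
  Site D (0, 11): covers {B, G, I} → 200
  Site A (9, 2): covers {A, C, E, G, H, I} → 549
  Site C (13, 0): covers {A, C, E, H} → 439
  Site B (14, 0): covers {A, C, E, H} → 439
Maximum coverage at Site A: 549 parcels per day.

Site A, covering 549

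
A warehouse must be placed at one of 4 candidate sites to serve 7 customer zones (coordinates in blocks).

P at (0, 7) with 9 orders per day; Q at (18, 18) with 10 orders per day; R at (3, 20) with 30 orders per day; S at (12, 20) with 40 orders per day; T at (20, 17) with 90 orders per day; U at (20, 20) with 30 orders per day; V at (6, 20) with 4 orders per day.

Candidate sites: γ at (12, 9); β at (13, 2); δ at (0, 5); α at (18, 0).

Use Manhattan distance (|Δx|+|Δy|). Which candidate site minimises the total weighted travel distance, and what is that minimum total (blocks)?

Total weighted distance at each candidate:
  γ (12, 9): total = 3394
  β (13, 2): total = 4802
  δ (0, 5): total = 5962
  α (18, 0): total = 4993
Minimum is at γ with total 3394 blocks.

γ, total 3394 blocks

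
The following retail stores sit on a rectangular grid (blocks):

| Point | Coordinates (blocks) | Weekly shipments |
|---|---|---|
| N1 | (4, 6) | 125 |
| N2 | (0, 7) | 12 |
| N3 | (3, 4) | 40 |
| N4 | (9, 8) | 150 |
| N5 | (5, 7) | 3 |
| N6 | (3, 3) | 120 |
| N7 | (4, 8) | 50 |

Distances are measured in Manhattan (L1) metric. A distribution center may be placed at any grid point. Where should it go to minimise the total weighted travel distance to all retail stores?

Manhattan distance separates: Σwᵢ(|x−xᵢ|+|y−yᵢ|) = Σwᵢ|x−xᵢ| + Σwᵢ|y−yᵢ|, so x and y are optimised independently as 1-D weighted medians.
Total weight W = 500; half = 250.
x-coordinate, sorted with cumulative weight:
  x=0 (N2, w=12) cum 12
  x=3 (N3, w=40) cum 52
  x=3 (N6, w=120) cum 172
  x=4 (N1, w=125) cum 297  ← median
  x=4 (N7, w=50) cum 347
  x=5 (N5, w=3) cum 350
  x=9 (N4, w=150) cum 500
⇒ x* = 4
y-coordinate, sorted with cumulative weight:
  y=3 (N6, w=120) cum 120
  y=4 (N3, w=40) cum 160
  y=6 (N1, w=125) cum 285  ← median
  y=7 (N2, w=12) cum 297
  y=7 (N5, w=3) cum 300
  y=8 (N4, w=150) cum 450
  y=8 (N7, w=50) cum 500
⇒ y* = 6

(4, 6)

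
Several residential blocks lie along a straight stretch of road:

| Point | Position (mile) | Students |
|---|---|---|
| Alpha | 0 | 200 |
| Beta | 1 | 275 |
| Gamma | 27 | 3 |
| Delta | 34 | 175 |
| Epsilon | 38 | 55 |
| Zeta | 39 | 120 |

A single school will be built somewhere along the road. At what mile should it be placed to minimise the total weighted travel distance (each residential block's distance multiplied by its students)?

For a sum of weighted absolute distances on a line, the optimum is the weighted median (not the mean). Total weight W = 828; half-weight = 414.
Sort by position and accumulate weight:
  mile 0 (Alpha, w=200) → cum 200
  mile 1 (Beta, w=275) → cum 475  ≥ 414 → median here
  mile 27 (Gamma, w=3) → cum 478
  mile 34 (Delta, w=175) → cum 653
  mile 38 (Epsilon, w=55) → cum 708
  mile 39 (Zeta, w=120) → cum 828
Optimal location: mile 1.

x = 1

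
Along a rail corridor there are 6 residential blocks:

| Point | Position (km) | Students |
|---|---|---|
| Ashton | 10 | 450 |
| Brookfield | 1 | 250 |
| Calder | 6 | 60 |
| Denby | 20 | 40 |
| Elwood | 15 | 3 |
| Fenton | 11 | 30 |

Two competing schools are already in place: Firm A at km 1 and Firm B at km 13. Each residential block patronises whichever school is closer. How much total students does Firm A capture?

310

The indifferent point is the midpoint (1+13)/2 = 7; residential blocks left of it (closer to Firm A at 1) go to Firm A, those right go to Firm B.
  Brookfield at 1 (w=250) → Firm A
  Calder at 6 (w=60) → Firm A
  Ashton at 10 (w=450) → Firm B
  Fenton at 11 (w=30) → Firm B
  Elwood at 15 (w=3) → Firm B
  Denby at 20 (w=40) → Firm B
Firm A captures 310; Firm B captures 523.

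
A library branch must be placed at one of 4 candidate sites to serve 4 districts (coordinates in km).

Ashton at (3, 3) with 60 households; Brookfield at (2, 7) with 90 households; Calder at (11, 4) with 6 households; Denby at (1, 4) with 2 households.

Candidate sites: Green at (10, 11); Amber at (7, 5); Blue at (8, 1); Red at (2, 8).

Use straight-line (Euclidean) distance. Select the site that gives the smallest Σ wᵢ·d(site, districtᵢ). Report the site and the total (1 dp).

Total weighted distance at each candidate:
  Green (10, 11): total = 1508.0
  Amber (7, 5): total = 789.9
  Blue (8, 1): total = 1127.5
  Red (2, 8): total = 463.3
Minimum is at Red with total 463.3 km.

Red, total 463.3 km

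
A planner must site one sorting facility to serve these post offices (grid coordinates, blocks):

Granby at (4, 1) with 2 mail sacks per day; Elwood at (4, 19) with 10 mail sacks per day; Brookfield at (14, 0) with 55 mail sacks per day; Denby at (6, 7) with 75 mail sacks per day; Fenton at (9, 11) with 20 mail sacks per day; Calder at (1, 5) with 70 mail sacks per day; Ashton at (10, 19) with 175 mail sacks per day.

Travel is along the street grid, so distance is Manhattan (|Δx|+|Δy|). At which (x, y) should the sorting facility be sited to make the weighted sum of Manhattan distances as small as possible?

Manhattan distance separates: Σwᵢ(|x−xᵢ|+|y−yᵢ|) = Σwᵢ|x−xᵢ| + Σwᵢ|y−yᵢ|, so x and y are optimised independently as 1-D weighted medians.
Total weight W = 407; half = 203.5.
x-coordinate, sorted with cumulative weight:
  x=1 (Calder, w=70) cum 70
  x=4 (Granby, w=2) cum 72
  x=4 (Elwood, w=10) cum 82
  x=6 (Denby, w=75) cum 157
  x=9 (Fenton, w=20) cum 177
  x=10 (Ashton, w=175) cum 352  ← median
  x=14 (Brookfield, w=55) cum 407
⇒ x* = 10
y-coordinate, sorted with cumulative weight:
  y=0 (Brookfield, w=55) cum 55
  y=1 (Granby, w=2) cum 57
  y=5 (Calder, w=70) cum 127
  y=7 (Denby, w=75) cum 202
  y=11 (Fenton, w=20) cum 222  ← median
  y=19 (Elwood, w=10) cum 232
  y=19 (Ashton, w=175) cum 407
⇒ y* = 11

(10, 11)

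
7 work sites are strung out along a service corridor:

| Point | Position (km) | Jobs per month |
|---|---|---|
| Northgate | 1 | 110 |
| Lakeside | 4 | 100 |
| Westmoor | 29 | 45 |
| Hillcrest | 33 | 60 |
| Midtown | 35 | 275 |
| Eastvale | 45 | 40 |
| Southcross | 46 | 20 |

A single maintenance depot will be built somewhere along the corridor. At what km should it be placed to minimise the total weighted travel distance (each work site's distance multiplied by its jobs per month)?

x = 35

For a sum of weighted absolute distances on a line, the optimum is the weighted median (not the mean). Total weight W = 650; half-weight = 325.
Sort by position and accumulate weight:
  km 1 (Northgate, w=110) → cum 110
  km 4 (Lakeside, w=100) → cum 210
  km 29 (Westmoor, w=45) → cum 255
  km 33 (Hillcrest, w=60) → cum 315
  km 35 (Midtown, w=275) → cum 590  ≥ 325 → median here
  km 45 (Eastvale, w=40) → cum 630
  km 46 (Southcross, w=20) → cum 650
Optimal location: km 35.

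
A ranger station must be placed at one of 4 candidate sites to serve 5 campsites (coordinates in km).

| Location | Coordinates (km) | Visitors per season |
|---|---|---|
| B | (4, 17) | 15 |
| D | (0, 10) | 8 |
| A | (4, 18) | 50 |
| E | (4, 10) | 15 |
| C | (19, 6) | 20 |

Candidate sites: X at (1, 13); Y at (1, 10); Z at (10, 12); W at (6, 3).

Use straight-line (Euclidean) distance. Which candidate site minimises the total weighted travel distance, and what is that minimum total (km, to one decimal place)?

X, total 841.7 km

Total weighted distance at each candidate:
  X (1, 13): total = 841.7
  Y (1, 10): total = 963.2
  Z (10, 12): total = 934.2
  W (6, 3): total = 1418.6
Minimum is at X with total 841.7 km.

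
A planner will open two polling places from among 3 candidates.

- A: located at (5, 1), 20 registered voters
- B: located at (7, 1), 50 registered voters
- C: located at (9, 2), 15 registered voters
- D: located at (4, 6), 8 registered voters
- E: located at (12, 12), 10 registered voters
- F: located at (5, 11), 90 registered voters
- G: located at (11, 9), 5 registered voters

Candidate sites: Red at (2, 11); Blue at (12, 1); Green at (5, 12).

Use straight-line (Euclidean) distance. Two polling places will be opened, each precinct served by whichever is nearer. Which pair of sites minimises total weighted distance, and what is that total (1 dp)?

{Blue, Green}, total 679.6

Evaluate every pair (each demand assigned to the nearer of the two):
  {Blue, Green}: total = 679.6
  {Red, Blue}: total = 891.3
  {Red, Green}: total = 1166.0
Best pair: {Blue, Green} with total 679.6.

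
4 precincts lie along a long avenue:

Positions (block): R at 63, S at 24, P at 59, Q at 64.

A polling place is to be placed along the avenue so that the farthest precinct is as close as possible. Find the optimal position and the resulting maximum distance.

location 44, max distance 20

The 1-center on a line is the midpoint of the two extreme points: leftmost at 24, rightmost at 64.
Optimal location = (24 + 64)/2 = 44; maximum distance = (64 − 24)/2 = 20.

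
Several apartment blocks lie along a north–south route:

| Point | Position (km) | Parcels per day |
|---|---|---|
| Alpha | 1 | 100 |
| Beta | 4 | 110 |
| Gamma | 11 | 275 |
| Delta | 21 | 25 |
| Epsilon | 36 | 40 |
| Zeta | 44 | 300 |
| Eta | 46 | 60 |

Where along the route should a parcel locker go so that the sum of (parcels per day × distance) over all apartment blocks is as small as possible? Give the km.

x = 11

For a sum of weighted absolute distances on a line, the optimum is the weighted median (not the mean). Total weight W = 910; half-weight = 455.
Sort by position and accumulate weight:
  km 1 (Alpha, w=100) → cum 100
  km 4 (Beta, w=110) → cum 210
  km 11 (Gamma, w=275) → cum 485  ≥ 455 → median here
  km 21 (Delta, w=25) → cum 510
  km 36 (Epsilon, w=40) → cum 550
  km 44 (Zeta, w=300) → cum 850
  km 46 (Eta, w=60) → cum 910
Optimal location: km 11.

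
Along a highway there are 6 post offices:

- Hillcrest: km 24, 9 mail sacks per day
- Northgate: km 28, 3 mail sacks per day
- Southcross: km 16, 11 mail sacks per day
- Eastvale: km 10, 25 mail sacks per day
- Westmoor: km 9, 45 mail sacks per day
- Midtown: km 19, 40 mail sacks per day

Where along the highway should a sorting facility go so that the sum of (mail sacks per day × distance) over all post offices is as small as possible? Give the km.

For a sum of weighted absolute distances on a line, the optimum is the weighted median (not the mean). Total weight W = 133; half-weight = 66.5.
Sort by position and accumulate weight:
  km 9 (Westmoor, w=45) → cum 45
  km 10 (Eastvale, w=25) → cum 70  ≥ 66.5 → median here
  km 16 (Southcross, w=11) → cum 81
  km 19 (Midtown, w=40) → cum 121
  km 24 (Hillcrest, w=9) → cum 130
  km 28 (Northgate, w=3) → cum 133
Optimal location: km 10.

x = 10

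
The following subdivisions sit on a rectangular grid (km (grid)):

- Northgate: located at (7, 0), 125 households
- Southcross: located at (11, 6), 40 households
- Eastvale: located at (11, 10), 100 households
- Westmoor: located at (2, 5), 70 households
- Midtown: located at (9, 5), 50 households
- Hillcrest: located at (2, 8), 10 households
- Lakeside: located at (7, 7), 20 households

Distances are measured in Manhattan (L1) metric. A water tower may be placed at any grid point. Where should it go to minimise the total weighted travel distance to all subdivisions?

Manhattan distance separates: Σwᵢ(|x−xᵢ|+|y−yᵢ|) = Σwᵢ|x−xᵢ| + Σwᵢ|y−yᵢ|, so x and y are optimised independently as 1-D weighted medians.
Total weight W = 415; half = 207.5.
x-coordinate, sorted with cumulative weight:
  x=2 (Westmoor, w=70) cum 70
  x=2 (Hillcrest, w=10) cum 80
  x=7 (Northgate, w=125) cum 205
  x=7 (Lakeside, w=20) cum 225  ← median
  x=9 (Midtown, w=50) cum 275
  x=11 (Southcross, w=40) cum 315
  x=11 (Eastvale, w=100) cum 415
⇒ x* = 7
y-coordinate, sorted with cumulative weight:
  y=0 (Northgate, w=125) cum 125
  y=5 (Westmoor, w=70) cum 195
  y=5 (Midtown, w=50) cum 245  ← median
  y=6 (Southcross, w=40) cum 285
  y=7 (Lakeside, w=20) cum 305
  y=8 (Hillcrest, w=10) cum 315
  y=10 (Eastvale, w=100) cum 415
⇒ y* = 5

(7, 5)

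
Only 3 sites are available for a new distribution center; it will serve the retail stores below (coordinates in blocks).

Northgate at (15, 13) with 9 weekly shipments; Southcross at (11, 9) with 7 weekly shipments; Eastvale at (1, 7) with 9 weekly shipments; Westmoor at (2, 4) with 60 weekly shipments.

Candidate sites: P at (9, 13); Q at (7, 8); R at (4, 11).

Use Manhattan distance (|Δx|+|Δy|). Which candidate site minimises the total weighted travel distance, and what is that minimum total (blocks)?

Q, total 755 blocks

Total weighted distance at each candidate:
  P (9, 13): total = 1182
  Q (7, 8): total = 755
  R (4, 11): total = 783
Minimum is at Q with total 755 blocks.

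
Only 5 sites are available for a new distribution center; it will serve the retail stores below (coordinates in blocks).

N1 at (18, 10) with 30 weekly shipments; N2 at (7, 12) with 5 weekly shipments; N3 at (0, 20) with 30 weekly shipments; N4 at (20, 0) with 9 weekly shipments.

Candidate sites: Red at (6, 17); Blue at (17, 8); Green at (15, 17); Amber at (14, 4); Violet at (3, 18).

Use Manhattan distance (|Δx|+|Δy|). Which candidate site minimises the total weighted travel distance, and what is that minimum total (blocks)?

Green, total 1103 blocks

Total weighted distance at each candidate:
  Red (6, 17): total = 1149
  Blue (17, 8): total = 1129
  Green (15, 17): total = 1103
  Amber (14, 4): total = 1365
  Violet (3, 18): total = 1205
Minimum is at Green with total 1103 blocks.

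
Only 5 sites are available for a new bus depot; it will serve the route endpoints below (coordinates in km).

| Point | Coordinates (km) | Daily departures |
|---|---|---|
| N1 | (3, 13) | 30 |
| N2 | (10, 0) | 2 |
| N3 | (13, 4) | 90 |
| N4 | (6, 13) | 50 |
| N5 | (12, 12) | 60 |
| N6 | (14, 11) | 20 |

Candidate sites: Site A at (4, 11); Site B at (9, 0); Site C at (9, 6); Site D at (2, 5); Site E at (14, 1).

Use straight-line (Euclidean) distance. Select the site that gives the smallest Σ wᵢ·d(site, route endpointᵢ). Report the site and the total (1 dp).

Total weighted distance at each candidate:
  Site A (4, 11): total = 1943.5
  Site B (9, 0): total = 2591.6
  Site C (9, 6): total = 1615.9
  Site D (2, 5): total = 2702.8
  Site E (14, 1): total = 2373.1
Minimum is at Site C with total 1615.9 km.

Site C, total 1615.9 km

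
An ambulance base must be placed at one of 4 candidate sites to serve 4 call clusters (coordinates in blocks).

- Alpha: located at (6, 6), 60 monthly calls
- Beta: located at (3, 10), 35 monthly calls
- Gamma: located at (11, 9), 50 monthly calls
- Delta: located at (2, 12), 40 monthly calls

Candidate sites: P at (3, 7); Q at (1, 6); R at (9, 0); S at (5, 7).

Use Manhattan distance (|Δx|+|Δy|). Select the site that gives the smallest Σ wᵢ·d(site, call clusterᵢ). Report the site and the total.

Total weighted distance at each candidate:
  P (3, 7): total = 1085
  Q (1, 6): total = 1440
  R (9, 0): total = 2410
  S (5, 7): total = 1015
Minimum is at S with total 1015 blocks.

S, total 1015 blocks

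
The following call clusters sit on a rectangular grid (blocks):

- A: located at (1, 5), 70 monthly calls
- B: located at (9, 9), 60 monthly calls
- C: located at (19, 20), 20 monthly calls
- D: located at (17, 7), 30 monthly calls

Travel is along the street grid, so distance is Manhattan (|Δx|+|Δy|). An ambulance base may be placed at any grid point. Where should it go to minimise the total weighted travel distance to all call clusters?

(9, 7)

Manhattan distance separates: Σwᵢ(|x−xᵢ|+|y−yᵢ|) = Σwᵢ|x−xᵢ| + Σwᵢ|y−yᵢ|, so x and y are optimised independently as 1-D weighted medians.
Total weight W = 180; half = 90.
x-coordinate, sorted with cumulative weight:
  x=1 (A, w=70) cum 70
  x=9 (B, w=60) cum 130  ← median
  x=17 (D, w=30) cum 160
  x=19 (C, w=20) cum 180
⇒ x* = 9
y-coordinate, sorted with cumulative weight:
  y=5 (A, w=70) cum 70
  y=7 (D, w=30) cum 100  ← median
  y=9 (B, w=60) cum 160
  y=20 (C, w=20) cum 180
⇒ y* = 7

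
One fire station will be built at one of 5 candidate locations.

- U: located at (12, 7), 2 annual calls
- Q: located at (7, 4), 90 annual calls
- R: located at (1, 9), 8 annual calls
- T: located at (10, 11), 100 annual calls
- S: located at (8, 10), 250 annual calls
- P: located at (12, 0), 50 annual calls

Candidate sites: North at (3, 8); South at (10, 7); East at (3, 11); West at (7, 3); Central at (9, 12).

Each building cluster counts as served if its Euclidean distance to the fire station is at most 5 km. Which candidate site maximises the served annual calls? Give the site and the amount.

Coverage radius r = 5 km; a point is covered iff (Δx)²+(Δy)² ≤ 5² = 25.
  North (3, 8): covers {R} → 8
  South (10, 7): covers {U, Q, T, S} → 442
  East (3, 11): covers {R} → 8
  West (7, 3): covers {Q} → 90
  Central (9, 12): covers {T, S} → 350
Maximum coverage at South: 442 annual calls.

South, covering 442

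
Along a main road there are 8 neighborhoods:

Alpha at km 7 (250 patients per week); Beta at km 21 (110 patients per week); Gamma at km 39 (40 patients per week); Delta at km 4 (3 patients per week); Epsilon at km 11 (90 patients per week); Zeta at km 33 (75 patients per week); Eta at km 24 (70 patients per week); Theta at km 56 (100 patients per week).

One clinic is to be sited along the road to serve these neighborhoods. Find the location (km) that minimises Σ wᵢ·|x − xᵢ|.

For a sum of weighted absolute distances on a line, the optimum is the weighted median (not the mean). Total weight W = 738; half-weight = 369.
Sort by position and accumulate weight:
  km 4 (Delta, w=3) → cum 3
  km 7 (Alpha, w=250) → cum 253
  km 11 (Epsilon, w=90) → cum 343
  km 21 (Beta, w=110) → cum 453  ≥ 369 → median here
  km 24 (Eta, w=70) → cum 523
  km 33 (Zeta, w=75) → cum 598
  km 39 (Gamma, w=40) → cum 638
  km 56 (Theta, w=100) → cum 738
Optimal location: km 21.

x = 21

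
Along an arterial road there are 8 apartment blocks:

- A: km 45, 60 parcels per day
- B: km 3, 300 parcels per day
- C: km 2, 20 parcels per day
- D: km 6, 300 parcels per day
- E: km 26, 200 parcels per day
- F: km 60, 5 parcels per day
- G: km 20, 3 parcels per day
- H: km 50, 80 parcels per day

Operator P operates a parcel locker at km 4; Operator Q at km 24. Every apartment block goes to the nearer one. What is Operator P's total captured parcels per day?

The indifferent point is the midpoint (4+24)/2 = 14; apartment blocks left of it (closer to Operator P at 4) go to Operator P, those right go to Operator Q.
  C at 2 (w=20) → Operator P
  B at 3 (w=300) → Operator P
  D at 6 (w=300) → Operator P
  G at 20 (w=3) → Operator Q
  E at 26 (w=200) → Operator Q
  A at 45 (w=60) → Operator Q
  H at 50 (w=80) → Operator Q
  F at 60 (w=5) → Operator Q
Operator P captures 620; Operator Q captures 348.

620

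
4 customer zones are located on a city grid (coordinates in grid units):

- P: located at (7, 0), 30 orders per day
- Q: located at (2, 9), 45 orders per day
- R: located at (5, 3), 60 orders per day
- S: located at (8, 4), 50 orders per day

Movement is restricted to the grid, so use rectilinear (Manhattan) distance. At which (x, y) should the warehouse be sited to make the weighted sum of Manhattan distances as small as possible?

(5, 4)

Manhattan distance separates: Σwᵢ(|x−xᵢ|+|y−yᵢ|) = Σwᵢ|x−xᵢ| + Σwᵢ|y−yᵢ|, so x and y are optimised independently as 1-D weighted medians.
Total weight W = 185; half = 92.5.
x-coordinate, sorted with cumulative weight:
  x=2 (Q, w=45) cum 45
  x=5 (R, w=60) cum 105  ← median
  x=7 (P, w=30) cum 135
  x=8 (S, w=50) cum 185
⇒ x* = 5
y-coordinate, sorted with cumulative weight:
  y=0 (P, w=30) cum 30
  y=3 (R, w=60) cum 90
  y=4 (S, w=50) cum 140  ← median
  y=9 (Q, w=45) cum 185
⇒ y* = 4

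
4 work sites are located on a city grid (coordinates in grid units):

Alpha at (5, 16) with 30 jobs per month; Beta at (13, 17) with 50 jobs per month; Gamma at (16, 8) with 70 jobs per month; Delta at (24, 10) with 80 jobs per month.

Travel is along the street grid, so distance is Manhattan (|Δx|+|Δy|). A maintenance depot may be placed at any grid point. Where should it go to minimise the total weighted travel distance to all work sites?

(16, 10)

Manhattan distance separates: Σwᵢ(|x−xᵢ|+|y−yᵢ|) = Σwᵢ|x−xᵢ| + Σwᵢ|y−yᵢ|, so x and y are optimised independently as 1-D weighted medians.
Total weight W = 230; half = 115.
x-coordinate, sorted with cumulative weight:
  x=5 (Alpha, w=30) cum 30
  x=13 (Beta, w=50) cum 80
  x=16 (Gamma, w=70) cum 150  ← median
  x=24 (Delta, w=80) cum 230
⇒ x* = 16
y-coordinate, sorted with cumulative weight:
  y=8 (Gamma, w=70) cum 70
  y=10 (Delta, w=80) cum 150  ← median
  y=16 (Alpha, w=30) cum 180
  y=17 (Beta, w=50) cum 230
⇒ y* = 10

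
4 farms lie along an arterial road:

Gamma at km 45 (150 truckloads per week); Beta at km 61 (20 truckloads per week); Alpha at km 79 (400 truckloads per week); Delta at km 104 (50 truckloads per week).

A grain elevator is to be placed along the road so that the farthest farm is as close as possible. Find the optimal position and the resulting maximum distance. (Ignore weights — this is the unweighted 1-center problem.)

The 1-center on a line is the midpoint of the two extreme points: leftmost at 45, rightmost at 104.
Optimal location = (45 + 104)/2 = 74.5; maximum distance = (104 − 45)/2 = 29.5.

location 74.5, max distance 29.5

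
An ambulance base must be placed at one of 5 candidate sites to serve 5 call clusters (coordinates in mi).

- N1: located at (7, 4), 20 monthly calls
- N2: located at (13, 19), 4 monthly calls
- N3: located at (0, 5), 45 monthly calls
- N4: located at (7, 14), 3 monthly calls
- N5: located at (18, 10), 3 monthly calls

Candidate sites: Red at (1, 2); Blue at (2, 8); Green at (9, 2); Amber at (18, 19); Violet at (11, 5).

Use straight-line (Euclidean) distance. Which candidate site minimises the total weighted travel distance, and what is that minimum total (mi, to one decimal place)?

Blue, total 424.3 mi

Total weighted distance at each candidate:
  Red (1, 2): total = 448.6
  Blue (2, 8): total = 424.3
  Green (9, 2): total = 626.0
  Amber (18, 19): total = 1481.4
  Violet (11, 5): total = 689.4
Minimum is at Blue with total 424.3 mi.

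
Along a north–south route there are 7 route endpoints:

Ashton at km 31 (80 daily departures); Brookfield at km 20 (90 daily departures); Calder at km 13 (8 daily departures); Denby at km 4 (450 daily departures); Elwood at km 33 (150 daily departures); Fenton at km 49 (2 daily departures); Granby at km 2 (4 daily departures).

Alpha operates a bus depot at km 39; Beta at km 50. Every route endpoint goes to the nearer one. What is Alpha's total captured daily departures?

782

The indifferent point is the midpoint (39+50)/2 = 44.5; route endpoints left of it (closer to Alpha at 39) go to Alpha, those right go to Beta.
  Granby at 2 (w=4) → Alpha
  Denby at 4 (w=450) → Alpha
  Calder at 13 (w=8) → Alpha
  Brookfield at 20 (w=90) → Alpha
  Ashton at 31 (w=80) → Alpha
  Elwood at 33 (w=150) → Alpha
  Fenton at 49 (w=2) → Beta
Alpha captures 782; Beta captures 2.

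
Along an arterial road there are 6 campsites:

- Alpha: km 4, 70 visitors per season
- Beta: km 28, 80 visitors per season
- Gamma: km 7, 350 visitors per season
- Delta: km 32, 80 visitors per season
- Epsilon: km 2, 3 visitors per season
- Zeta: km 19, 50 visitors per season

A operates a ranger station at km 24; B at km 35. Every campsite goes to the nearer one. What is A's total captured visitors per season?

553

The indifferent point is the midpoint (24+35)/2 = 29.5; campsites left of it (closer to A at 24) go to A, those right go to B.
  Epsilon at 2 (w=3) → A
  Alpha at 4 (w=70) → A
  Gamma at 7 (w=350) → A
  Zeta at 19 (w=50) → A
  Beta at 28 (w=80) → A
  Delta at 32 (w=80) → B
A captures 553; B captures 80.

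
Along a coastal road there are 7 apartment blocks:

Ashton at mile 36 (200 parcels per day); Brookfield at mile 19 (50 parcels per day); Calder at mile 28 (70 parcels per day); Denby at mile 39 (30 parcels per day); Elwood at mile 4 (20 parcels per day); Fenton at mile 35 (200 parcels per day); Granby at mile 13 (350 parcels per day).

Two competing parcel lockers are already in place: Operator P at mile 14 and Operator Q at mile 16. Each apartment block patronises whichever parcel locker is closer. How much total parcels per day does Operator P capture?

370

The indifferent point is the midpoint (14+16)/2 = 15; apartment blocks left of it (closer to Operator P at 14) go to Operator P, those right go to Operator Q.
  Elwood at 4 (w=20) → Operator P
  Granby at 13 (w=350) → Operator P
  Brookfield at 19 (w=50) → Operator Q
  Calder at 28 (w=70) → Operator Q
  Fenton at 35 (w=200) → Operator Q
  Ashton at 36 (w=200) → Operator Q
  Denby at 39 (w=30) → Operator Q
Operator P captures 370; Operator Q captures 550.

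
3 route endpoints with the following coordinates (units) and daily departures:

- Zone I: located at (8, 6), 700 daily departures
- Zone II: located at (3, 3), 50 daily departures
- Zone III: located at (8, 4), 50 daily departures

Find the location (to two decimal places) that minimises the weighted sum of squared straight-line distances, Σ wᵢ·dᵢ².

The minimiser of Σwᵢ‖p−pᵢ‖² is the weighted centroid p* = (Σwᵢpᵢ)/(Σwᵢ).
Σwᵢ = 800.
Σwᵢxᵢ = 700·8 + 50·3 + 50·8 = 6150.
Σwᵢyᵢ = 700·6 + 50·3 + 50·4 = 4550.
x* = 6150/800 = 7.69, y* = 4550/800 = 5.69.

(7.69, 5.69)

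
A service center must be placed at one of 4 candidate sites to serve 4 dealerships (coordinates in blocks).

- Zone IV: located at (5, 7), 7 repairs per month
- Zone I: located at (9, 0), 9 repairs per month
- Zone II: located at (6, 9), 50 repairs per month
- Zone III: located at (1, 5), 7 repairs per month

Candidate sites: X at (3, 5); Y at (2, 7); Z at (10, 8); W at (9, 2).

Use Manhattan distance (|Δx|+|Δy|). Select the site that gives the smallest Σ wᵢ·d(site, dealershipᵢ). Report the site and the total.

Total weighted distance at each candidate:
  X (3, 5): total = 491
  Y (2, 7): total = 468
  Z (10, 8): total = 457
  W (9, 2): total = 658
Minimum is at Z with total 457 blocks.

Z, total 457 blocks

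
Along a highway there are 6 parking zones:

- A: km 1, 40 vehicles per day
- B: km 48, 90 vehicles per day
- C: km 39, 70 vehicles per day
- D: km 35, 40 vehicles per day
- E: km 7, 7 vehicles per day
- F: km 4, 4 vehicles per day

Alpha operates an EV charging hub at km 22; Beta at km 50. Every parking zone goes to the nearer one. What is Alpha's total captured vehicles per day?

91

The indifferent point is the midpoint (22+50)/2 = 36; parking zones left of it (closer to Alpha at 22) go to Alpha, those right go to Beta.
  A at 1 (w=40) → Alpha
  F at 4 (w=4) → Alpha
  E at 7 (w=7) → Alpha
  D at 35 (w=40) → Alpha
  C at 39 (w=70) → Beta
  B at 48 (w=90) → Beta
Alpha captures 91; Beta captures 160.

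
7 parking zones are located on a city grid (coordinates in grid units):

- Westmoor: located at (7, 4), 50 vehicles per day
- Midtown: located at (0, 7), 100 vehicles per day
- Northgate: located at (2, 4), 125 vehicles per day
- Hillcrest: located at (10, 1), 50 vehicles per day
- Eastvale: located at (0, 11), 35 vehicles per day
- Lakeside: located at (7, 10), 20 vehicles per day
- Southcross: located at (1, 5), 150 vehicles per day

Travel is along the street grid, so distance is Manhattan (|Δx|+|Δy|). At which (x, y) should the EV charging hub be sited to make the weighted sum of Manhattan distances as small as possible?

(1, 5)

Manhattan distance separates: Σwᵢ(|x−xᵢ|+|y−yᵢ|) = Σwᵢ|x−xᵢ| + Σwᵢ|y−yᵢ|, so x and y are optimised independently as 1-D weighted medians.
Total weight W = 530; half = 265.
x-coordinate, sorted with cumulative weight:
  x=0 (Midtown, w=100) cum 100
  x=0 (Eastvale, w=35) cum 135
  x=1 (Southcross, w=150) cum 285  ← median
  x=2 (Northgate, w=125) cum 410
  x=7 (Westmoor, w=50) cum 460
  x=7 (Lakeside, w=20) cum 480
  x=10 (Hillcrest, w=50) cum 530
⇒ x* = 1
y-coordinate, sorted with cumulative weight:
  y=1 (Hillcrest, w=50) cum 50
  y=4 (Westmoor, w=50) cum 100
  y=4 (Northgate, w=125) cum 225
  y=5 (Southcross, w=150) cum 375  ← median
  y=7 (Midtown, w=100) cum 475
  y=10 (Lakeside, w=20) cum 495
  y=11 (Eastvale, w=35) cum 530
⇒ y* = 5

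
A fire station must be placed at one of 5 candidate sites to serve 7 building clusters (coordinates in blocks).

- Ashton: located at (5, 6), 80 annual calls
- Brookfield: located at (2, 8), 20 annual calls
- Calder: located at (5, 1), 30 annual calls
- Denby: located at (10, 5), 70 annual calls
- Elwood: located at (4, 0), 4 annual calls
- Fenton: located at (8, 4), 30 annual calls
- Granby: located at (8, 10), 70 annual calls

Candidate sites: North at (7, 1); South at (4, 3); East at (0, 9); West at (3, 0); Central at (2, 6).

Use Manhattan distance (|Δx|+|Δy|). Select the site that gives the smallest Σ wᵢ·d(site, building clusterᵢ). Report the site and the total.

Total weighted distance at each candidate:
  North (7, 1): total = 2186
  South (4, 3): total = 2042
  East (0, 9): total = 3142
  West (3, 0): total = 3074
  Central (2, 6): total = 2122
Minimum is at South with total 2042 blocks.

South, total 2042 blocks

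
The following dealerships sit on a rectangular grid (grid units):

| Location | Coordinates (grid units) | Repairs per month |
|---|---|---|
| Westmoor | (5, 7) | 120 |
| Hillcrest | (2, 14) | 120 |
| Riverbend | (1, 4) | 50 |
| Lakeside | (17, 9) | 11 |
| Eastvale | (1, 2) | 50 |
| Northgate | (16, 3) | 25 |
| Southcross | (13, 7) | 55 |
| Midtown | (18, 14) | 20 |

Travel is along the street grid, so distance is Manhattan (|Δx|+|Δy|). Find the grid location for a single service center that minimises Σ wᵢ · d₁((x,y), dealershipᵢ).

(5, 7)

Manhattan distance separates: Σwᵢ(|x−xᵢ|+|y−yᵢ|) = Σwᵢ|x−xᵢ| + Σwᵢ|y−yᵢ|, so x and y are optimised independently as 1-D weighted medians.
Total weight W = 451; half = 225.5.
x-coordinate, sorted with cumulative weight:
  x=1 (Riverbend, w=50) cum 50
  x=1 (Eastvale, w=50) cum 100
  x=2 (Hillcrest, w=120) cum 220
  x=5 (Westmoor, w=120) cum 340  ← median
  x=13 (Southcross, w=55) cum 395
  x=16 (Northgate, w=25) cum 420
  x=17 (Lakeside, w=11) cum 431
  x=18 (Midtown, w=20) cum 451
⇒ x* = 5
y-coordinate, sorted with cumulative weight:
  y=2 (Eastvale, w=50) cum 50
  y=3 (Northgate, w=25) cum 75
  y=4 (Riverbend, w=50) cum 125
  y=7 (Westmoor, w=120) cum 245  ← median
  y=7 (Southcross, w=55) cum 300
  y=9 (Lakeside, w=11) cum 311
  y=14 (Hillcrest, w=120) cum 431
  y=14 (Midtown, w=20) cum 451
⇒ y* = 7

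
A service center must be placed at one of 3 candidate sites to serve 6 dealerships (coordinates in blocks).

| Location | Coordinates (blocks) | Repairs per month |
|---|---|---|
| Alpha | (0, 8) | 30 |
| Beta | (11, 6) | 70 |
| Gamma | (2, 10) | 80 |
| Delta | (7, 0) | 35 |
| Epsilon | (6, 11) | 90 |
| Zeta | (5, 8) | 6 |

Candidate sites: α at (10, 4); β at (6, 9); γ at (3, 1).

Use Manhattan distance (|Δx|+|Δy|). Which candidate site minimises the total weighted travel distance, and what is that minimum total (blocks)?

Total weighted distance at each candidate:
  α (10, 4): total = 3039
  β (6, 9): total = 1712
  γ (3, 1): total = 3409
Minimum is at β with total 1712 blocks.

β, total 1712 blocks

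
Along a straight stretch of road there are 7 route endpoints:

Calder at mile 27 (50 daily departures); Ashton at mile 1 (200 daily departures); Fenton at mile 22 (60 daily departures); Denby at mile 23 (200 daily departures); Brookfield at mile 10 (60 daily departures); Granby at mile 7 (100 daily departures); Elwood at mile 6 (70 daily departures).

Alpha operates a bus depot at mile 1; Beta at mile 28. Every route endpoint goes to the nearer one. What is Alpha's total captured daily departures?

The indifferent point is the midpoint (1+28)/2 = 14.5; route endpoints left of it (closer to Alpha at 1) go to Alpha, those right go to Beta.
  Ashton at 1 (w=200) → Alpha
  Elwood at 6 (w=70) → Alpha
  Granby at 7 (w=100) → Alpha
  Brookfield at 10 (w=60) → Alpha
  Fenton at 22 (w=60) → Beta
  Denby at 23 (w=200) → Beta
  Calder at 27 (w=50) → Beta
Alpha captures 430; Beta captures 310.

430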